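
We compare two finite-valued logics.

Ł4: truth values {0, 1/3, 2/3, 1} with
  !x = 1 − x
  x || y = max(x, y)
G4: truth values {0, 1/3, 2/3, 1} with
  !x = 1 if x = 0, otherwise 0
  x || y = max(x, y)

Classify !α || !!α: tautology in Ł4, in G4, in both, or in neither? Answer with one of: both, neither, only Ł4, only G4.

only G4

In Ł4: at α = 1/3 the value is 2/3 — not a tautology.
In G4: every assignment gives 1 — tautology.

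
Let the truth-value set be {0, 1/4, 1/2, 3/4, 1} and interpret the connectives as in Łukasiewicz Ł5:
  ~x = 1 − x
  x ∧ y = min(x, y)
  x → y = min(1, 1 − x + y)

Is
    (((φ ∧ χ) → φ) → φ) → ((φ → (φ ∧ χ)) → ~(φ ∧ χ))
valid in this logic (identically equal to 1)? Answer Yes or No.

Counterexample: take φ = 3/4, χ = 3/4.
φ ∧ χ = 3/4 ∧ 3/4 = 3/4
(φ ∧ χ) → φ = 3/4 → 3/4 = 1
((φ ∧ χ) → φ) → φ = 1 → 3/4 = 3/4
φ ∧ χ = 3/4 ∧ 3/4 = 3/4
φ → (φ ∧ χ) = 3/4 → 3/4 = 1
~(φ ∧ χ) = ~3/4 = 1/4
(φ → (φ ∧ χ)) → ~(φ ∧ χ) = 1 → 1/4 = 1/4
(((φ ∧ χ) → φ) → φ) → ((φ → (φ ∧ χ)) → ~(φ ∧ χ)) = 3/4 → 1/4 = 1/2
This gives 1/2 ≠ 1.

No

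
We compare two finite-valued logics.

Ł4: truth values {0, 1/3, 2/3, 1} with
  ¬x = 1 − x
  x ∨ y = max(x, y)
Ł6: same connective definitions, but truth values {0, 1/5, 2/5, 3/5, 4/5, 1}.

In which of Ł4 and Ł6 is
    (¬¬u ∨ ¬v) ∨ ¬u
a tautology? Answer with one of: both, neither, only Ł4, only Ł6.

neither

In Ł4: at u = 1/3, v = 1/3 the value is 2/3 — not a tautology.
In Ł6: at u = 1/5, v = 1/5 the value is 4/5 — not a tautology.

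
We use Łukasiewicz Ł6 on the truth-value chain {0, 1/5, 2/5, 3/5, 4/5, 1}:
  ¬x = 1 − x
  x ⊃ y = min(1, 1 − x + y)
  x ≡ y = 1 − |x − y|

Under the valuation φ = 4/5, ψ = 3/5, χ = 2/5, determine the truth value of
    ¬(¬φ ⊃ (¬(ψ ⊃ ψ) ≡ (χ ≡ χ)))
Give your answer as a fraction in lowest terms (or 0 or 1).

1/5

¬φ = ¬4/5 = 1/5
ψ ⊃ ψ = 3/5 ⊃ 3/5 = 1
¬(ψ ⊃ ψ) = ¬1 = 0
χ ≡ χ = 2/5 ≡ 2/5 = 1
¬(ψ ⊃ ψ) ≡ (χ ≡ χ) = 0 ≡ 1 = 0
¬φ ⊃ (¬(ψ ⊃ ψ) ≡ (χ ≡ χ)) = 1/5 ⊃ 0 = 4/5
¬(¬φ ⊃ (¬(ψ ⊃ ψ) ≡ (χ ≡ χ))) = ¬4/5 = 1/5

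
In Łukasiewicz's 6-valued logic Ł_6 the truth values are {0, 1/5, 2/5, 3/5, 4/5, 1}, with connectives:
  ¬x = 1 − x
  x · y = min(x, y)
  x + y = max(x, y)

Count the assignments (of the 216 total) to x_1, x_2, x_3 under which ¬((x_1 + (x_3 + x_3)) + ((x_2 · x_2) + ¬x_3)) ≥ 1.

0

value 2/5: 32 assignments
value 1/5: 68 assignments
value 0: 116 assignments
So 0 of the 216 assignments meet the threshold.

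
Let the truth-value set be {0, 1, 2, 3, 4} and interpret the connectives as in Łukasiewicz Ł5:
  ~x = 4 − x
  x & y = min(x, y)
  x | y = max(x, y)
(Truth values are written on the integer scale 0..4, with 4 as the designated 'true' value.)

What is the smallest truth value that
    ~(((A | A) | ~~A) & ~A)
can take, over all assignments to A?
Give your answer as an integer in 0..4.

Take A = 2:
A | A = 2 | 2 = 2
~A = ~2 = 2
~~A = ~2 = 2
(A | A) | ~~A = 2 | 2 = 2
~A = ~2 = 2
((A | A) | ~~A) & ~A = 2 & 2 = 2
~(((A | A) | ~~A) & ~A) = ~2 = 2
No assignment yields a value below 2, so this is the minimum.

2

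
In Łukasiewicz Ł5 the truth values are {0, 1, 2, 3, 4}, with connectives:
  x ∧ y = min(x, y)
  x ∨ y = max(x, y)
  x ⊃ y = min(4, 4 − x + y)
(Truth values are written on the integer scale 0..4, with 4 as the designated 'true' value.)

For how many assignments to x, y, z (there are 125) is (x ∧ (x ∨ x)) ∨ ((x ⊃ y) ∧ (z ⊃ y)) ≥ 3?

value 4: 75 assignments (counts)
value 3: 30 assignments (counts)
value 2: 14 assignments
value 1: 5 assignments
value 0: 1 assignment
So 105 of the 125 assignments meet the threshold.

105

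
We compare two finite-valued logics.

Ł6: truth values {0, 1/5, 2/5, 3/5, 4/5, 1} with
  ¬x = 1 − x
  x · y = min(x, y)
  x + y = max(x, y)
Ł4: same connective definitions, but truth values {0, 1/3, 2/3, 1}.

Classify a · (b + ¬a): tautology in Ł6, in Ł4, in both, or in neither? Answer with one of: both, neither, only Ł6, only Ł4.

neither

In Ł6: at a = 0, b = 0 the value is 0 — not a tautology.
In Ł4: at a = 0, b = 0 the value is 0 — not a tautology.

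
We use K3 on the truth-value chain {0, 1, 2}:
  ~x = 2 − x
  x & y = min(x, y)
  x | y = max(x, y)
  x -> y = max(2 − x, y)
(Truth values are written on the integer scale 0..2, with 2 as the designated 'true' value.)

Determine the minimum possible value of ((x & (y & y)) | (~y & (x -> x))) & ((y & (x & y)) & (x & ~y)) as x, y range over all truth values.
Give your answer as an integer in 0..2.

0

Take x = 0, y = 0:
y & y = 0 & 0 = 0
x & (y & y) = 0 & 0 = 0
~y = ~0 = 2
x -> x = 0 -> 0 = 2
~y & (x -> x) = 2 & 2 = 2
(x & (y & y)) | (~y & (x -> x)) = 0 | 2 = 2
x & y = 0 & 0 = 0
y & (x & y) = 0 & 0 = 0
~y = ~0 = 2
x & ~y = 0 & 2 = 0
(y & (x & y)) & (x & ~y) = 0 & 0 = 0
((x & (y & y)) | (~y & (x -> x))) & ((y & (x & y)) & (x & ~y)) = 2 & 0 = 0
No assignment yields a value below 0, so this is the minimum.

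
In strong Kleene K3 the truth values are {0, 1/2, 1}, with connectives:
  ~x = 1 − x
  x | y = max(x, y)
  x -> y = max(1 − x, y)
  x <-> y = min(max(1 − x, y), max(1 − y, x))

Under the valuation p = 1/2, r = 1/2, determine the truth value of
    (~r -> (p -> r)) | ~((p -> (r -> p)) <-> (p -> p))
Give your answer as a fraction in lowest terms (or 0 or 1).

~r = ~1/2 = 1/2
p -> r = 1/2 -> 1/2 = 1/2
~r -> (p -> r) = 1/2 -> 1/2 = 1/2
r -> p = 1/2 -> 1/2 = 1/2
p -> (r -> p) = 1/2 -> 1/2 = 1/2
p -> p = 1/2 -> 1/2 = 1/2
(p -> (r -> p)) <-> (p -> p) = 1/2 <-> 1/2 = 1/2
~((p -> (r -> p)) <-> (p -> p)) = ~1/2 = 1/2
(~r -> (p -> r)) | ~((p -> (r -> p)) <-> (p -> p)) = 1/2 | 1/2 = 1/2

1/2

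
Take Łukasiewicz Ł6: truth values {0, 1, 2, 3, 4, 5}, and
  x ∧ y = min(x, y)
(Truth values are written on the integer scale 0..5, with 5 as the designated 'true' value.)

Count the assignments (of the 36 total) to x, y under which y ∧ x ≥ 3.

value 5: 1 assignment (counts)
value 4: 3 assignments (counts)
value 3: 5 assignments (counts)
value 2: 7 assignments
value 1: 9 assignments
value 0: 11 assignments
So 9 of the 36 assignments meet the threshold.

9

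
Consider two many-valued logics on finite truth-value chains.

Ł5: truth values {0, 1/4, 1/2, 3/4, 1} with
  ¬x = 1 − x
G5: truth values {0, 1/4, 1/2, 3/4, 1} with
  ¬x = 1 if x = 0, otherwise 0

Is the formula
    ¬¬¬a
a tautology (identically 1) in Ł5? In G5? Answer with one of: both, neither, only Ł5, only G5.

In Ł5: at a = 1/4 the value is 3/4 — not a tautology.
In G5: at a = 1/4 the value is 0 — not a tautology.

neither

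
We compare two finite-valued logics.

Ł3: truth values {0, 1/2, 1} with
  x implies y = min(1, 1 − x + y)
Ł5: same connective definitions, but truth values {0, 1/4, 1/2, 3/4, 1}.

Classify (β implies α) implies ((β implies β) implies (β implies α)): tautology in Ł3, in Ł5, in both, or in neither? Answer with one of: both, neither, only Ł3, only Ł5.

In Ł3: every assignment gives 1 — tautology.
In Ł5: every assignment gives 1 — tautology.

both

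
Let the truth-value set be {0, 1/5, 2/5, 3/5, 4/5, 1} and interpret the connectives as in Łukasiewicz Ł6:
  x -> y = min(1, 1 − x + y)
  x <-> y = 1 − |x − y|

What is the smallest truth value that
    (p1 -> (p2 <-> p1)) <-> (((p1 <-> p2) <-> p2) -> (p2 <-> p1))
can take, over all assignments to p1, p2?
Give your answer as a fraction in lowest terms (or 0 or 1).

3/5

Take p1 = 0, p2 = 3/5:
p2 <-> p1 = 3/5 <-> 0 = 2/5
p1 -> (p2 <-> p1) = 0 -> 2/5 = 1
p1 <-> p2 = 0 <-> 3/5 = 2/5
(p1 <-> p2) <-> p2 = 2/5 <-> 3/5 = 4/5
p2 <-> p1 = 3/5 <-> 0 = 2/5
((p1 <-> p2) <-> p2) -> (p2 <-> p1) = 4/5 -> 2/5 = 3/5
(p1 -> (p2 <-> p1)) <-> (((p1 <-> p2) <-> p2) -> (p2 <-> p1)) = 1 <-> 3/5 = 3/5
No assignment yields a value below 3/5, so this is the minimum.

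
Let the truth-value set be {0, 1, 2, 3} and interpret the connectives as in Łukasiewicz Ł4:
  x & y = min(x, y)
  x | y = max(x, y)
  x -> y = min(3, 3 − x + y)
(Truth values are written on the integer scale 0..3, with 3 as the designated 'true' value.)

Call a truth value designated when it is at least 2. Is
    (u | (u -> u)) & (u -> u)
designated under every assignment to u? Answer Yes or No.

u = 0 ↦ 3
u = 1 ↦ 3
u = 2 ↦ 3
u = 3 ↦ 3
Every assignment gives a value ≥ 2.

Yes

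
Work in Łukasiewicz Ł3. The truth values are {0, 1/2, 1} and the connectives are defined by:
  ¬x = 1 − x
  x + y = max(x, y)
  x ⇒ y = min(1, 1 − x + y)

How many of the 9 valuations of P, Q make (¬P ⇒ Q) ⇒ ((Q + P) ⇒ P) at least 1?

P = 0, Q = 0 ↦ 1  ≥
P = 0, Q = 1/2 ↦ 1  ≥
P = 0, Q = 1 ↦ 0  <
P = 1/2, Q = 0 ↦ 1  ≥
P = 1/2, Q = 1/2 ↦ 1  ≥
P = 1/2, Q = 1 ↦ 1/2  <
P = 1, Q = 0 ↦ 1  ≥
P = 1, Q = 1/2 ↦ 1  ≥
P = 1, Q = 1 ↦ 1  ≥
So 7 of the 9 assignments meet the threshold.

7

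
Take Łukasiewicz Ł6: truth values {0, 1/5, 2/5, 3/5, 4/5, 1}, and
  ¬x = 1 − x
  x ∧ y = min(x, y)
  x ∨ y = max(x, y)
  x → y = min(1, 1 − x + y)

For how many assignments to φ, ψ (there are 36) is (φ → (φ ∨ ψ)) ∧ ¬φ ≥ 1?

value 1: 6 assignments (counts)
value 4/5: 6 assignments
value 3/5: 6 assignments
value 2/5: 6 assignments
value 1/5: 6 assignments
value 0: 6 assignments
So 6 of the 36 assignments meet the threshold.

6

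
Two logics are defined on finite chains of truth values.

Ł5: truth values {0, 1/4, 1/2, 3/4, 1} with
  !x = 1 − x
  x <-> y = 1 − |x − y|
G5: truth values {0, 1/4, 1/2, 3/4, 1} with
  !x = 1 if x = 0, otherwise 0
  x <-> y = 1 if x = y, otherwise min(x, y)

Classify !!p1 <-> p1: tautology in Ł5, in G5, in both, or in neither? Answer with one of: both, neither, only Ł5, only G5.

only Ł5

In Ł5: every assignment gives 1 — tautology.
In G5: at p1 = 1/4 the value is 1/4 — not a tautology.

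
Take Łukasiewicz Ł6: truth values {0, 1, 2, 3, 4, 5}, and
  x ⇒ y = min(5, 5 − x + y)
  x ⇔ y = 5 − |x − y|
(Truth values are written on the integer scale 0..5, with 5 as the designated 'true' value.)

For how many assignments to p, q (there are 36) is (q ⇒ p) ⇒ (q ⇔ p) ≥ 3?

30

value 5: 21 assignments (counts)
value 4: 5 assignments (counts)
value 3: 4 assignments (counts)
value 2: 3 assignments
value 1: 2 assignments
value 0: 1 assignment
So 30 of the 36 assignments meet the threshold.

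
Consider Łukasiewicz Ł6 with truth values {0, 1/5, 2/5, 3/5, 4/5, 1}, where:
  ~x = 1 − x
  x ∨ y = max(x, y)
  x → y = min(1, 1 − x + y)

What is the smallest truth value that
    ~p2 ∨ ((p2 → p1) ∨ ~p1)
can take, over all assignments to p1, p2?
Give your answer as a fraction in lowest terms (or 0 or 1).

Take p1 = 2/5, p2 = 4/5:
~p2 = ~4/5 = 1/5
p2 → p1 = 4/5 → 2/5 = 3/5
~p1 = ~2/5 = 3/5
(p2 → p1) ∨ ~p1 = 3/5 ∨ 3/5 = 3/5
~p2 ∨ ((p2 → p1) ∨ ~p1) = 1/5 ∨ 3/5 = 3/5
No assignment yields a value below 3/5, so this is the minimum.

3/5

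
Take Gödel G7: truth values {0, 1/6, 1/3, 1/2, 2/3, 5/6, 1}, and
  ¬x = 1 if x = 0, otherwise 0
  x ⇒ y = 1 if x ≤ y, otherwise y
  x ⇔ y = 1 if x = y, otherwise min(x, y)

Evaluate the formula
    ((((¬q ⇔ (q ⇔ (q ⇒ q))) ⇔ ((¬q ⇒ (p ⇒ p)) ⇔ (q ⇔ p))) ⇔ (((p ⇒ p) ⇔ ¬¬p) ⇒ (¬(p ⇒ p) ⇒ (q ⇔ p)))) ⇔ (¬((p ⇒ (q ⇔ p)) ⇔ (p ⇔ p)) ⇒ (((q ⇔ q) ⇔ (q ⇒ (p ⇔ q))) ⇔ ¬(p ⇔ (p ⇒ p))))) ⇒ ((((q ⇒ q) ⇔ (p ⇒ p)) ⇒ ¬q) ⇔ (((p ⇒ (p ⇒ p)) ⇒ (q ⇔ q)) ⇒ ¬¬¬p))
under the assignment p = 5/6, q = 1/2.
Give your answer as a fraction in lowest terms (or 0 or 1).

¬q = ¬1/2 = 0
q ⇒ q = 1/2 ⇒ 1/2 = 1
q ⇔ (q ⇒ q) = 1/2 ⇔ 1 = 1/2
¬q ⇔ (q ⇔ (q ⇒ q)) = 0 ⇔ 1/2 = 0
¬q = ¬1/2 = 0
p ⇒ p = 5/6 ⇒ 5/6 = 1
¬q ⇒ (p ⇒ p) = 0 ⇒ 1 = 1
q ⇔ p = 1/2 ⇔ 5/6 = 1/2
(¬q ⇒ (p ⇒ p)) ⇔ (q ⇔ p) = 1 ⇔ 1/2 = 1/2
(¬q ⇔ (q ⇔ (q ⇒ q))) ⇔ ((¬q ⇒ (p ⇒ p)) ⇔ (q ⇔ p)) = 0 ⇔ 1/2 = 0
p ⇒ p = 5/6 ⇒ 5/6 = 1
¬p = ¬5/6 = 0
¬¬p = ¬0 = 1
(p ⇒ p) ⇔ ¬¬p = 1 ⇔ 1 = 1
p ⇒ p = 5/6 ⇒ 5/6 = 1
¬(p ⇒ p) = ¬1 = 0
q ⇔ p = 1/2 ⇔ 5/6 = 1/2
¬(p ⇒ p) ⇒ (q ⇔ p) = 0 ⇒ 1/2 = 1
((p ⇒ p) ⇔ ¬¬p) ⇒ (¬(p ⇒ p) ⇒ (q ⇔ p)) = 1 ⇒ 1 = 1
((¬q ⇔ (q ⇔ (q ⇒ q))) ⇔ ((¬q ⇒ (p ⇒ p)) ⇔ (q ⇔ p))) ⇔ (((p ⇒ p) ⇔ ¬¬p) ⇒ (¬(p ⇒ p) ⇒ (q ⇔ p))) = 0 ⇔ 1 = 0
q ⇔ p = 1/2 ⇔ 5/6 = 1/2
p ⇒ (q ⇔ p) = 5/6 ⇒ 1/2 = 1/2
p ⇔ p = 5/6 ⇔ 5/6 = 1
(p ⇒ (q ⇔ p)) ⇔ (p ⇔ p) = 1/2 ⇔ 1 = 1/2
¬((p ⇒ (q ⇔ p)) ⇔ (p ⇔ p)) = ¬1/2 = 0
q ⇔ q = 1/2 ⇔ 1/2 = 1
p ⇔ q = 5/6 ⇔ 1/2 = 1/2
q ⇒ (p ⇔ q) = 1/2 ⇒ 1/2 = 1
(q ⇔ q) ⇔ (q ⇒ (p ⇔ q)) = 1 ⇔ 1 = 1
p ⇒ p = 5/6 ⇒ 5/6 = 1
p ⇔ (p ⇒ p) = 5/6 ⇔ 1 = 5/6
¬(p ⇔ (p ⇒ p)) = ¬5/6 = 0
((q ⇔ q) ⇔ (q ⇒ (p ⇔ q))) ⇔ ¬(p ⇔ (p ⇒ p)) = 1 ⇔ 0 = 0
¬((p ⇒ (q ⇔ p)) ⇔ (p ⇔ p)) ⇒ (((q ⇔ q) ⇔ (q ⇒ (p ⇔ q))) ⇔ ¬(p ⇔ (p ⇒ p))) = 0 ⇒ 0 = 1
(((¬q ⇔ (q ⇔ (q ⇒ q))) ⇔ ((¬q ⇒ (p ⇒ p)) ⇔ (q ⇔ p))) ⇔ (((p ⇒ p) ⇔ ¬¬p) ⇒ (¬(p ⇒ p) ⇒ (q ⇔ p)))) ⇔ (¬((p ⇒ (q ⇔ p)) ⇔ (p ⇔ p)) ⇒ (((q ⇔ q) ⇔ (q ⇒ (p ⇔ q))) ⇔ ¬(p ⇔ (p ⇒ p)))) = 0 ⇔ 1 = 0
q ⇒ q = 1/2 ⇒ 1/2 = 1
p ⇒ p = 5/6 ⇒ 5/6 = 1
(q ⇒ q) ⇔ (p ⇒ p) = 1 ⇔ 1 = 1
¬q = ¬1/2 = 0
((q ⇒ q) ⇔ (p ⇒ p)) ⇒ ¬q = 1 ⇒ 0 = 0
p ⇒ p = 5/6 ⇒ 5/6 = 1
p ⇒ (p ⇒ p) = 5/6 ⇒ 1 = 1
q ⇔ q = 1/2 ⇔ 1/2 = 1
(p ⇒ (p ⇒ p)) ⇒ (q ⇔ q) = 1 ⇒ 1 = 1
¬p = ¬5/6 = 0
¬¬p = ¬0 = 1
¬¬¬p = ¬1 = 0
((p ⇒ (p ⇒ p)) ⇒ (q ⇔ q)) ⇒ ¬¬¬p = 1 ⇒ 0 = 0
(((q ⇒ q) ⇔ (p ⇒ p)) ⇒ ¬q) ⇔ (((p ⇒ (p ⇒ p)) ⇒ (q ⇔ q)) ⇒ ¬¬¬p) = 0 ⇔ 0 = 1
((((¬q ⇔ (q ⇔ (q ⇒ q))) ⇔ ((¬q ⇒ (p ⇒ p)) ⇔ (q ⇔ p))) ⇔ (((p ⇒ p) ⇔ ¬¬p) ⇒ (¬(p ⇒ p) ⇒ (q ⇔ p)))) ⇔ (¬((p ⇒ (q ⇔ p)) ⇔ (p ⇔ p)) ⇒ (((q ⇔ q) ⇔ (q ⇒ (p ⇔ q))) ⇔ ¬(p ⇔ (p ⇒ p))))) ⇒ ((((q ⇒ q) ⇔ (p ⇒ p)) ⇒ ¬q) ⇔ (((p ⇒ (p ⇒ p)) ⇒ (q ⇔ q)) ⇒ ¬¬¬p)) = 0 ⇒ 1 = 1

1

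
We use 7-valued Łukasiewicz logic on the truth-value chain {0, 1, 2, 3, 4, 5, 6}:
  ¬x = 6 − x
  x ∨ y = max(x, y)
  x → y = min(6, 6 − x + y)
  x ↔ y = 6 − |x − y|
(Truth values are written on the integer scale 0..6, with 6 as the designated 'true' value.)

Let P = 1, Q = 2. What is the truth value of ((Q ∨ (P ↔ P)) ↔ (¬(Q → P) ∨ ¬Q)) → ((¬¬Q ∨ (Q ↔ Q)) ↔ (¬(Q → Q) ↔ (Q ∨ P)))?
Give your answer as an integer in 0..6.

6

P ↔ P = 1 ↔ 1 = 6
Q ∨ (P ↔ P) = 2 ∨ 6 = 6
Q → P = 2 → 1 = 5
¬(Q → P) = ¬5 = 1
¬Q = ¬2 = 4
¬(Q → P) ∨ ¬Q = 1 ∨ 4 = 4
(Q ∨ (P ↔ P)) ↔ (¬(Q → P) ∨ ¬Q) = 6 ↔ 4 = 4
¬Q = ¬2 = 4
¬¬Q = ¬4 = 2
Q ↔ Q = 2 ↔ 2 = 6
¬¬Q ∨ (Q ↔ Q) = 2 ∨ 6 = 6
Q → Q = 2 → 2 = 6
¬(Q → Q) = ¬6 = 0
Q ∨ P = 2 ∨ 1 = 2
¬(Q → Q) ↔ (Q ∨ P) = 0 ↔ 2 = 4
(¬¬Q ∨ (Q ↔ Q)) ↔ (¬(Q → Q) ↔ (Q ∨ P)) = 6 ↔ 4 = 4
((Q ∨ (P ↔ P)) ↔ (¬(Q → P) ∨ ¬Q)) → ((¬¬Q ∨ (Q ↔ Q)) ↔ (¬(Q → Q) ↔ (Q ∨ P))) = 4 → 4 = 6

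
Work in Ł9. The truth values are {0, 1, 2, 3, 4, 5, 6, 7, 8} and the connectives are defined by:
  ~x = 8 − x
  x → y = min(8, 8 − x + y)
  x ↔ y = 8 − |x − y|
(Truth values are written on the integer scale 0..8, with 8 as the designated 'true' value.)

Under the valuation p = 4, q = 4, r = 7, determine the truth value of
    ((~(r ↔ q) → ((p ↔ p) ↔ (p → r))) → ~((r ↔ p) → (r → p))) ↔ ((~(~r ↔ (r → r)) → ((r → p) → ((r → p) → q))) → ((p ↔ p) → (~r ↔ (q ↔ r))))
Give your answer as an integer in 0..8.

4

r ↔ q = 7 ↔ 4 = 5
~(r ↔ q) = ~5 = 3
p ↔ p = 4 ↔ 4 = 8
p → r = 4 → 7 = 8
(p ↔ p) ↔ (p → r) = 8 ↔ 8 = 8
~(r ↔ q) → ((p ↔ p) ↔ (p → r)) = 3 → 8 = 8
r ↔ p = 7 ↔ 4 = 5
r → p = 7 → 4 = 5
(r ↔ p) → (r → p) = 5 → 5 = 8
~((r ↔ p) → (r → p)) = ~8 = 0
(~(r ↔ q) → ((p ↔ p) ↔ (p → r))) → ~((r ↔ p) → (r → p)) = 8 → 0 = 0
~r = ~7 = 1
r → r = 7 → 7 = 8
~r ↔ (r → r) = 1 ↔ 8 = 1
~(~r ↔ (r → r)) = ~1 = 7
r → p = 7 → 4 = 5
r → p = 7 → 4 = 5
(r → p) → q = 5 → 4 = 7
(r → p) → ((r → p) → q) = 5 → 7 = 8
~(~r ↔ (r → r)) → ((r → p) → ((r → p) → q)) = 7 → 8 = 8
p ↔ p = 4 ↔ 4 = 8
~r = ~7 = 1
q ↔ r = 4 ↔ 7 = 5
~r ↔ (q ↔ r) = 1 ↔ 5 = 4
(p ↔ p) → (~r ↔ (q ↔ r)) = 8 → 4 = 4
(~(~r ↔ (r → r)) → ((r → p) → ((r → p) → q))) → ((p ↔ p) → (~r ↔ (q ↔ r))) = 8 → 4 = 4
((~(r ↔ q) → ((p ↔ p) ↔ (p → r))) → ~((r ↔ p) → (r → p))) ↔ ((~(~r ↔ (r → r)) → ((r → p) → ((r → p) → q))) → ((p ↔ p) → (~r ↔ (q ↔ r)))) = 0 ↔ 4 = 4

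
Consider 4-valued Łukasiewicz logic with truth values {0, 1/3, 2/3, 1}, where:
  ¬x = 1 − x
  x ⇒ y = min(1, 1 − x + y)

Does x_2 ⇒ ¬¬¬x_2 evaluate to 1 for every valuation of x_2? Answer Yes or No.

No

Counterexample: take x_2 = 2/3.
¬x_2 = ¬2/3 = 1/3
¬¬x_2 = ¬1/3 = 2/3
¬¬¬x_2 = ¬2/3 = 1/3
x_2 ⇒ ¬¬¬x_2 = 2/3 ⇒ 1/3 = 2/3
This gives 2/3 ≠ 1.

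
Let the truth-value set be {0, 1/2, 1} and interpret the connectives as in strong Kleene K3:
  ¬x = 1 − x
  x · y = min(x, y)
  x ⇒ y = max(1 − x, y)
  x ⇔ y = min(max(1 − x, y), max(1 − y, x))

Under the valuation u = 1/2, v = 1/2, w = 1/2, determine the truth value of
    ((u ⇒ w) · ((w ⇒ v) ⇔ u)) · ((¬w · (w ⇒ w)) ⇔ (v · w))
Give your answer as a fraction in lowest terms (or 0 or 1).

1/2

u ⇒ w = 1/2 ⇒ 1/2 = 1/2
w ⇒ v = 1/2 ⇒ 1/2 = 1/2
(w ⇒ v) ⇔ u = 1/2 ⇔ 1/2 = 1/2
(u ⇒ w) · ((w ⇒ v) ⇔ u) = 1/2 · 1/2 = 1/2
¬w = ¬1/2 = 1/2
w ⇒ w = 1/2 ⇒ 1/2 = 1/2
¬w · (w ⇒ w) = 1/2 · 1/2 = 1/2
v · w = 1/2 · 1/2 = 1/2
(¬w · (w ⇒ w)) ⇔ (v · w) = 1/2 ⇔ 1/2 = 1/2
((u ⇒ w) · ((w ⇒ v) ⇔ u)) · ((¬w · (w ⇒ w)) ⇔ (v · w)) = 1/2 · 1/2 = 1/2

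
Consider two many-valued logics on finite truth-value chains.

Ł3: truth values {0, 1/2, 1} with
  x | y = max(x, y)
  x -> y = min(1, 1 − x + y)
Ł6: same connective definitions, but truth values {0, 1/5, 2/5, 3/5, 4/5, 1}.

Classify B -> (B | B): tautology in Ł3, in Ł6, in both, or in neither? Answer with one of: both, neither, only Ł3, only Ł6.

In Ł3: every assignment gives 1 — tautology.
In Ł6: every assignment gives 1 — tautology.

both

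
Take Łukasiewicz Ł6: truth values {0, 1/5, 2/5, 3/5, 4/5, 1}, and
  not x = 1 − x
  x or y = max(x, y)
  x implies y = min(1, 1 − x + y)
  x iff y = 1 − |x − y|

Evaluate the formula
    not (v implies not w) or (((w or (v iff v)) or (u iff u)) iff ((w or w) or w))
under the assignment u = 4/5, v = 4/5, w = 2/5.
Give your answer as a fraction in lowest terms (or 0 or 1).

2/5

not w = not 2/5 = 3/5
v implies not w = 4/5 implies 3/5 = 4/5
not (v implies not w) = not 4/5 = 1/5
v iff v = 4/5 iff 4/5 = 1
w or (v iff v) = 2/5 or 1 = 1
u iff u = 4/5 iff 4/5 = 1
(w or (v iff v)) or (u iff u) = 1 or 1 = 1
w or w = 2/5 or 2/5 = 2/5
(w or w) or w = 2/5 or 2/5 = 2/5
((w or (v iff v)) or (u iff u)) iff ((w or w) or w) = 1 iff 2/5 = 2/5
not (v implies not w) or (((w or (v iff v)) or (u iff u)) iff ((w or w) or w)) = 1/5 or 2/5 = 2/5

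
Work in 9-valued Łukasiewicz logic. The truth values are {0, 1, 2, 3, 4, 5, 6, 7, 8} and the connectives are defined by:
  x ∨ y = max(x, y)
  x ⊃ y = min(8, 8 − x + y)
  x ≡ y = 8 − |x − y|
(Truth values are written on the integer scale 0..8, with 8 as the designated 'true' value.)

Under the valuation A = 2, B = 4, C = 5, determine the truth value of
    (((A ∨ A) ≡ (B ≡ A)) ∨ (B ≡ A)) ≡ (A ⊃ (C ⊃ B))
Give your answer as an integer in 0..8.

A ∨ A = 2 ∨ 2 = 2
B ≡ A = 4 ≡ 2 = 6
(A ∨ A) ≡ (B ≡ A) = 2 ≡ 6 = 4
B ≡ A = 4 ≡ 2 = 6
((A ∨ A) ≡ (B ≡ A)) ∨ (B ≡ A) = 4 ∨ 6 = 6
C ⊃ B = 5 ⊃ 4 = 7
A ⊃ (C ⊃ B) = 2 ⊃ 7 = 8
(((A ∨ A) ≡ (B ≡ A)) ∨ (B ≡ A)) ≡ (A ⊃ (C ⊃ B)) = 6 ≡ 8 = 6

6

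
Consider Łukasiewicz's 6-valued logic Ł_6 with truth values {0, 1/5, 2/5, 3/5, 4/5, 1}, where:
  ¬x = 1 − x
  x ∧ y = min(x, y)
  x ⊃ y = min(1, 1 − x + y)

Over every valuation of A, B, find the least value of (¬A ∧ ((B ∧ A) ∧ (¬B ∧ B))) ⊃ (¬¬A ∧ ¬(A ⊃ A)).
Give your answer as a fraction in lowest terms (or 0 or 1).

Take A = 2/5, B = 2/5:
¬A = ¬2/5 = 3/5
B ∧ A = 2/5 ∧ 2/5 = 2/5
¬B = ¬2/5 = 3/5
¬B ∧ B = 3/5 ∧ 2/5 = 2/5
(B ∧ A) ∧ (¬B ∧ B) = 2/5 ∧ 2/5 = 2/5
¬A ∧ ((B ∧ A) ∧ (¬B ∧ B)) = 3/5 ∧ 2/5 = 2/5
¬A = ¬2/5 = 3/5
¬¬A = ¬3/5 = 2/5
A ⊃ A = 2/5 ⊃ 2/5 = 1
¬(A ⊃ A) = ¬1 = 0
¬¬A ∧ ¬(A ⊃ A) = 2/5 ∧ 0 = 0
(¬A ∧ ((B ∧ A) ∧ (¬B ∧ B))) ⊃ (¬¬A ∧ ¬(A ⊃ A)) = 2/5 ⊃ 0 = 3/5
No assignment yields a value below 3/5, so this is the minimum.

3/5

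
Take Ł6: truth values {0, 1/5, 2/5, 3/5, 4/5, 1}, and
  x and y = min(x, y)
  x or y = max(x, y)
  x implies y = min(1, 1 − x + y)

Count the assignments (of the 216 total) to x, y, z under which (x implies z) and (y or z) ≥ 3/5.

value 1: 51 assignments (counts)
value 4/5: 49 assignments (counts)
value 3/5: 44 assignments (counts)
value 2/5: 36 assignments
value 1/5: 25 assignments
value 0: 11 assignments
So 144 of the 216 assignments meet the threshold.

144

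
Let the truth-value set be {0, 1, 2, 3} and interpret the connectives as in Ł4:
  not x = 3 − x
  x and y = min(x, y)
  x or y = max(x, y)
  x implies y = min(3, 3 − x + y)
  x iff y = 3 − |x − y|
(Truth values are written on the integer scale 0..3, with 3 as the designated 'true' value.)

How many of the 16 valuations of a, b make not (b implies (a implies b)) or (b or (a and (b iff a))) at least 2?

9

a = 0, b = 0 ↦ 0  <
a = 0, b = 1 ↦ 1  <
a = 0, b = 2 ↦ 2  ≥
a = 0, b = 3 ↦ 3  ≥
a = 1, b = 0 ↦ 1  <
a = 1, b = 1 ↦ 1  <
a = 1, b = 2 ↦ 2  ≥
a = 1, b = 3 ↦ 3  ≥
a = 2, b = 0 ↦ 1  <
a = 2, b = 1 ↦ 2  ≥
a = 2, b = 2 ↦ 2  ≥
a = 2, b = 3 ↦ 3  ≥
a = 3, b = 0 ↦ 0  <
a = 3, b = 1 ↦ 1  <
a = 3, b = 2 ↦ 2  ≥
a = 3, b = 3 ↦ 3  ≥
So 9 of the 16 assignments meet the threshold.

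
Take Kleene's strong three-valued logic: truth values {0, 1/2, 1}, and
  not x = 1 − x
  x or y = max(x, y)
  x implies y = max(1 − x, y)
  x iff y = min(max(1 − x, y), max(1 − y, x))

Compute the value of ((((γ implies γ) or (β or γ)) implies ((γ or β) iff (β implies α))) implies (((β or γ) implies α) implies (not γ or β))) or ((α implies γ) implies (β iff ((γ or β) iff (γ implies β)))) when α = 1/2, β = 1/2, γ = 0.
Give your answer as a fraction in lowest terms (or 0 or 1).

γ implies γ = 0 implies 0 = 1
β or γ = 1/2 or 0 = 1/2
(γ implies γ) or (β or γ) = 1 or 1/2 = 1
γ or β = 0 or 1/2 = 1/2
β implies α = 1/2 implies 1/2 = 1/2
(γ or β) iff (β implies α) = 1/2 iff 1/2 = 1/2
((γ implies γ) or (β or γ)) implies ((γ or β) iff (β implies α)) = 1 implies 1/2 = 1/2
β or γ = 1/2 or 0 = 1/2
(β or γ) implies α = 1/2 implies 1/2 = 1/2
not γ = not 0 = 1
not γ or β = 1 or 1/2 = 1
((β or γ) implies α) implies (not γ or β) = 1/2 implies 1 = 1
(((γ implies γ) or (β or γ)) implies ((γ or β) iff (β implies α))) implies (((β or γ) implies α) implies (not γ or β)) = 1/2 implies 1 = 1
α implies γ = 1/2 implies 0 = 1/2
γ or β = 0 or 1/2 = 1/2
γ implies β = 0 implies 1/2 = 1
(γ or β) iff (γ implies β) = 1/2 iff 1 = 1/2
β iff ((γ or β) iff (γ implies β)) = 1/2 iff 1/2 = 1/2
(α implies γ) implies (β iff ((γ or β) iff (γ implies β))) = 1/2 implies 1/2 = 1/2
((((γ implies γ) or (β or γ)) implies ((γ or β) iff (β implies α))) implies (((β or γ) implies α) implies (not γ or β))) or ((α implies γ) implies (β iff ((γ or β) iff (γ implies β)))) = 1 or 1/2 = 1

1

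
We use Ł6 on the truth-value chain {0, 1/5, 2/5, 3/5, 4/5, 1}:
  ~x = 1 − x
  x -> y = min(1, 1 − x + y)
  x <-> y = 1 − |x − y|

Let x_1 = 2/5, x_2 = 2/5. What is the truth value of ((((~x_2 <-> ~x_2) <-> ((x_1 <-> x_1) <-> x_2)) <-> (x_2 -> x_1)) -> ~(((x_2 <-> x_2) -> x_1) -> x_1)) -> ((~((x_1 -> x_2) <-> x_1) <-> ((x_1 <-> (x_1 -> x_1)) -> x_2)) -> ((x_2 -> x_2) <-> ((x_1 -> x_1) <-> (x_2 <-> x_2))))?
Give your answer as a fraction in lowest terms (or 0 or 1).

1

~x_2 = ~2/5 = 3/5
~x_2 = ~2/5 = 3/5
~x_2 <-> ~x_2 = 3/5 <-> 3/5 = 1
x_1 <-> x_1 = 2/5 <-> 2/5 = 1
(x_1 <-> x_1) <-> x_2 = 1 <-> 2/5 = 2/5
(~x_2 <-> ~x_2) <-> ((x_1 <-> x_1) <-> x_2) = 1 <-> 2/5 = 2/5
x_2 -> x_1 = 2/5 -> 2/5 = 1
((~x_2 <-> ~x_2) <-> ((x_1 <-> x_1) <-> x_2)) <-> (x_2 -> x_1) = 2/5 <-> 1 = 2/5
x_2 <-> x_2 = 2/5 <-> 2/5 = 1
(x_2 <-> x_2) -> x_1 = 1 -> 2/5 = 2/5
((x_2 <-> x_2) -> x_1) -> x_1 = 2/5 -> 2/5 = 1
~(((x_2 <-> x_2) -> x_1) -> x_1) = ~1 = 0
(((~x_2 <-> ~x_2) <-> ((x_1 <-> x_1) <-> x_2)) <-> (x_2 -> x_1)) -> ~(((x_2 <-> x_2) -> x_1) -> x_1) = 2/5 -> 0 = 3/5
x_1 -> x_2 = 2/5 -> 2/5 = 1
(x_1 -> x_2) <-> x_1 = 1 <-> 2/5 = 2/5
~((x_1 -> x_2) <-> x_1) = ~2/5 = 3/5
x_1 -> x_1 = 2/5 -> 2/5 = 1
x_1 <-> (x_1 -> x_1) = 2/5 <-> 1 = 2/5
(x_1 <-> (x_1 -> x_1)) -> x_2 = 2/5 -> 2/5 = 1
~((x_1 -> x_2) <-> x_1) <-> ((x_1 <-> (x_1 -> x_1)) -> x_2) = 3/5 <-> 1 = 3/5
x_2 -> x_2 = 2/5 -> 2/5 = 1
x_1 -> x_1 = 2/5 -> 2/5 = 1
x_2 <-> x_2 = 2/5 <-> 2/5 = 1
(x_1 -> x_1) <-> (x_2 <-> x_2) = 1 <-> 1 = 1
(x_2 -> x_2) <-> ((x_1 -> x_1) <-> (x_2 <-> x_2)) = 1 <-> 1 = 1
(~((x_1 -> x_2) <-> x_1) <-> ((x_1 <-> (x_1 -> x_1)) -> x_2)) -> ((x_2 -> x_2) <-> ((x_1 -> x_1) <-> (x_2 <-> x_2))) = 3/5 -> 1 = 1
((((~x_2 <-> ~x_2) <-> ((x_1 <-> x_1) <-> x_2)) <-> (x_2 -> x_1)) -> ~(((x_2 <-> x_2) -> x_1) -> x_1)) -> ((~((x_1 -> x_2) <-> x_1) <-> ((x_1 <-> (x_1 -> x_1)) -> x_2)) -> ((x_2 -> x_2) <-> ((x_1 -> x_1) <-> (x_2 <-> x_2)))) = 3/5 -> 1 = 1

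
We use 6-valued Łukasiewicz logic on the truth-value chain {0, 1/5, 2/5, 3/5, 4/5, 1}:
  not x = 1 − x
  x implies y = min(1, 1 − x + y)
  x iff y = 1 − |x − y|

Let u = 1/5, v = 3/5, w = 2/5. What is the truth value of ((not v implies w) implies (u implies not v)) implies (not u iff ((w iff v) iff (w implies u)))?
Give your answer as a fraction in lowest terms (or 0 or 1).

not v = not 3/5 = 2/5
not v implies w = 2/5 implies 2/5 = 1
not v = not 3/5 = 2/5
u implies not v = 1/5 implies 2/5 = 1
(not v implies w) implies (u implies not v) = 1 implies 1 = 1
not u = not 1/5 = 4/5
w iff v = 2/5 iff 3/5 = 4/5
w implies u = 2/5 implies 1/5 = 4/5
(w iff v) iff (w implies u) = 4/5 iff 4/5 = 1
not u iff ((w iff v) iff (w implies u)) = 4/5 iff 1 = 4/5
((not v implies w) implies (u implies not v)) implies (not u iff ((w iff v) iff (w implies u))) = 1 implies 4/5 = 4/5

4/5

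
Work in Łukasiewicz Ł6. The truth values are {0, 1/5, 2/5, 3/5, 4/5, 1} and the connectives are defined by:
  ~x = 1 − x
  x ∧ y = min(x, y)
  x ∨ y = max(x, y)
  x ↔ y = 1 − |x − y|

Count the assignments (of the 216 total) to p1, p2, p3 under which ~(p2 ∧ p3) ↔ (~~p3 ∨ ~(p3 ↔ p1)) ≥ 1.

value 1: 33 assignments (counts)
value 4/5: 75 assignments
value 3/5: 36 assignments
value 2/5: 45 assignments
value 1/5: 15 assignments
value 0: 12 assignments
So 33 of the 216 assignments meet the threshold.

33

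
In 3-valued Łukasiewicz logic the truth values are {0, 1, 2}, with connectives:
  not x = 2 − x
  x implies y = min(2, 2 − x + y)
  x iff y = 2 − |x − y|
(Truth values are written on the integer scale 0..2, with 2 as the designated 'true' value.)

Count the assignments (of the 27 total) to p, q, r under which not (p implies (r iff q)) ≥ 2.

value 2: 2 assignments (counts)
value 1: 6 assignments
value 0: 19 assignments
So 2 of the 27 assignments meet the threshold.

2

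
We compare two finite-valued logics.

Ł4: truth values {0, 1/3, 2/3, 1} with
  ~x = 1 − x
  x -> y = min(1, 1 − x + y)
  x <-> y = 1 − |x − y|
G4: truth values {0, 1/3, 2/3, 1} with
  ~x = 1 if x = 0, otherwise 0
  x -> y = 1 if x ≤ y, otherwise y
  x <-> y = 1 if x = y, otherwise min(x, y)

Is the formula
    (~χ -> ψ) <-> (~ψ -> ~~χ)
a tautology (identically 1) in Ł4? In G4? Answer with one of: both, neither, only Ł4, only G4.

In Ł4: every assignment gives 1 — tautology.
In G4: at ψ = 1/3, χ = 0 the value is 1/3 — not a tautology.

only Ł4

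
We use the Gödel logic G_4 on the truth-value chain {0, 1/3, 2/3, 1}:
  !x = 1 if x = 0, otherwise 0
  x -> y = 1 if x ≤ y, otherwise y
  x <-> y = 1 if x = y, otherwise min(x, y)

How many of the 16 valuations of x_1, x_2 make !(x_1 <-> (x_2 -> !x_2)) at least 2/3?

10

x_1 = 0, x_2 = 0 ↦ 1  ≥
x_1 = 0, x_2 = 1/3 ↦ 0  <
x_1 = 0, x_2 = 2/3 ↦ 0  <
x_1 = 0, x_2 = 1 ↦ 0  <
x_1 = 1/3, x_2 = 0 ↦ 0  <
x_1 = 1/3, x_2 = 1/3 ↦ 1  ≥
x_1 = 1/3, x_2 = 2/3 ↦ 1  ≥
x_1 = 1/3, x_2 = 1 ↦ 1  ≥
x_1 = 2/3, x_2 = 0 ↦ 0  <
x_1 = 2/3, x_2 = 1/3 ↦ 1  ≥
x_1 = 2/3, x_2 = 2/3 ↦ 1  ≥
x_1 = 2/3, x_2 = 1 ↦ 1  ≥
x_1 = 1, x_2 = 0 ↦ 0  <
x_1 = 1, x_2 = 1/3 ↦ 1  ≥
x_1 = 1, x_2 = 2/3 ↦ 1  ≥
x_1 = 1, x_2 = 1 ↦ 1  ≥
So 10 of the 16 assignments meet the threshold.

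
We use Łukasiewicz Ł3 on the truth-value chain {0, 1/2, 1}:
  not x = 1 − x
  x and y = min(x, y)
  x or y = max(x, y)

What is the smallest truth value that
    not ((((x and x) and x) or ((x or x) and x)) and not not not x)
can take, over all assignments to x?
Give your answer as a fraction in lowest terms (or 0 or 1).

1/2

Take x = 1/2:
x and x = 1/2 and 1/2 = 1/2
(x and x) and x = 1/2 and 1/2 = 1/2
x or x = 1/2 or 1/2 = 1/2
(x or x) and x = 1/2 and 1/2 = 1/2
((x and x) and x) or ((x or x) and x) = 1/2 or 1/2 = 1/2
not x = not 1/2 = 1/2
not not x = not 1/2 = 1/2
not not not x = not 1/2 = 1/2
(((x and x) and x) or ((x or x) and x)) and not not not x = 1/2 and 1/2 = 1/2
not ((((x and x) and x) or ((x or x) and x)) and not not not x) = not 1/2 = 1/2
No assignment yields a value below 1/2, so this is the minimum.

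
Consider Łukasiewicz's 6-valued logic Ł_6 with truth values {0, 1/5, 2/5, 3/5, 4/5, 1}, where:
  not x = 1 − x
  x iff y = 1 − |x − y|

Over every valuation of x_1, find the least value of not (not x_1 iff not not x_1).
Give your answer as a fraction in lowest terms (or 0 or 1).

Take x_1 = 2/5:
not x_1 = not 2/5 = 3/5
not x_1 = not 2/5 = 3/5
not not x_1 = not 3/5 = 2/5
not x_1 iff not not x_1 = 3/5 iff 2/5 = 4/5
not (not x_1 iff not not x_1) = not 4/5 = 1/5
No assignment yields a value below 1/5, so this is the minimum.

1/5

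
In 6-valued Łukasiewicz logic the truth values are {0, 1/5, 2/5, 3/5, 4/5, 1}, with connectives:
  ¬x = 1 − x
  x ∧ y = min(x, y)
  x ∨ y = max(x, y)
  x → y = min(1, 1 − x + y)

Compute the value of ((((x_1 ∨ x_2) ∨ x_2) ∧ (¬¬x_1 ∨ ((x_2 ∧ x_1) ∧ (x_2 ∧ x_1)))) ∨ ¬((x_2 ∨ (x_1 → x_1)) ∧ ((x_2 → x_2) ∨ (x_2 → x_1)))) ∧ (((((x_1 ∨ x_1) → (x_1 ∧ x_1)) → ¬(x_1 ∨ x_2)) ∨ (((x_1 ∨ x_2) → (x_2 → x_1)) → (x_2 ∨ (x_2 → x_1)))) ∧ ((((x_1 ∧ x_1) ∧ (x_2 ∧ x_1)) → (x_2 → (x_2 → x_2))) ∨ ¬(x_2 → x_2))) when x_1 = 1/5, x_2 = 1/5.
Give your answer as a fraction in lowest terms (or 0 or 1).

x_1 ∨ x_2 = 1/5 ∨ 1/5 = 1/5
(x_1 ∨ x_2) ∨ x_2 = 1/5 ∨ 1/5 = 1/5
¬x_1 = ¬1/5 = 4/5
¬¬x_1 = ¬4/5 = 1/5
x_2 ∧ x_1 = 1/5 ∧ 1/5 = 1/5
x_2 ∧ x_1 = 1/5 ∧ 1/5 = 1/5
(x_2 ∧ x_1) ∧ (x_2 ∧ x_1) = 1/5 ∧ 1/5 = 1/5
¬¬x_1 ∨ ((x_2 ∧ x_1) ∧ (x_2 ∧ x_1)) = 1/5 ∨ 1/5 = 1/5
((x_1 ∨ x_2) ∨ x_2) ∧ (¬¬x_1 ∨ ((x_2 ∧ x_1) ∧ (x_2 ∧ x_1))) = 1/5 ∧ 1/5 = 1/5
x_1 → x_1 = 1/5 → 1/5 = 1
x_2 ∨ (x_1 → x_1) = 1/5 ∨ 1 = 1
x_2 → x_2 = 1/5 → 1/5 = 1
x_2 → x_1 = 1/5 → 1/5 = 1
(x_2 → x_2) ∨ (x_2 → x_1) = 1 ∨ 1 = 1
(x_2 ∨ (x_1 → x_1)) ∧ ((x_2 → x_2) ∨ (x_2 → x_1)) = 1 ∧ 1 = 1
¬((x_2 ∨ (x_1 → x_1)) ∧ ((x_2 → x_2) ∨ (x_2 → x_1))) = ¬1 = 0
(((x_1 ∨ x_2) ∨ x_2) ∧ (¬¬x_1 ∨ ((x_2 ∧ x_1) ∧ (x_2 ∧ x_1)))) ∨ ¬((x_2 ∨ (x_1 → x_1)) ∧ ((x_2 → x_2) ∨ (x_2 → x_1))) = 1/5 ∨ 0 = 1/5
x_1 ∨ x_1 = 1/5 ∨ 1/5 = 1/5
x_1 ∧ x_1 = 1/5 ∧ 1/5 = 1/5
(x_1 ∨ x_1) → (x_1 ∧ x_1) = 1/5 → 1/5 = 1
x_1 ∨ x_2 = 1/5 ∨ 1/5 = 1/5
¬(x_1 ∨ x_2) = ¬1/5 = 4/5
((x_1 ∨ x_1) → (x_1 ∧ x_1)) → ¬(x_1 ∨ x_2) = 1 → 4/5 = 4/5
x_1 ∨ x_2 = 1/5 ∨ 1/5 = 1/5
x_2 → x_1 = 1/5 → 1/5 = 1
(x_1 ∨ x_2) → (x_2 → x_1) = 1/5 → 1 = 1
x_2 → x_1 = 1/5 → 1/5 = 1
x_2 ∨ (x_2 → x_1) = 1/5 ∨ 1 = 1
((x_1 ∨ x_2) → (x_2 → x_1)) → (x_2 ∨ (x_2 → x_1)) = 1 → 1 = 1
(((x_1 ∨ x_1) → (x_1 ∧ x_1)) → ¬(x_1 ∨ x_2)) ∨ (((x_1 ∨ x_2) → (x_2 → x_1)) → (x_2 ∨ (x_2 → x_1))) = 4/5 ∨ 1 = 1
x_1 ∧ x_1 = 1/5 ∧ 1/5 = 1/5
x_2 ∧ x_1 = 1/5 ∧ 1/5 = 1/5
(x_1 ∧ x_1) ∧ (x_2 ∧ x_1) = 1/5 ∧ 1/5 = 1/5
x_2 → x_2 = 1/5 → 1/5 = 1
x_2 → (x_2 → x_2) = 1/5 → 1 = 1
((x_1 ∧ x_1) ∧ (x_2 ∧ x_1)) → (x_2 → (x_2 → x_2)) = 1/5 → 1 = 1
x_2 → x_2 = 1/5 → 1/5 = 1
¬(x_2 → x_2) = ¬1 = 0
(((x_1 ∧ x_1) ∧ (x_2 ∧ x_1)) → (x_2 → (x_2 → x_2))) ∨ ¬(x_2 → x_2) = 1 ∨ 0 = 1
((((x_1 ∨ x_1) → (x_1 ∧ x_1)) → ¬(x_1 ∨ x_2)) ∨ (((x_1 ∨ x_2) → (x_2 → x_1)) → (x_2 ∨ (x_2 → x_1)))) ∧ ((((x_1 ∧ x_1) ∧ (x_2 ∧ x_1)) → (x_2 → (x_2 → x_2))) ∨ ¬(x_2 → x_2)) = 1 ∧ 1 = 1
((((x_1 ∨ x_2) ∨ x_2) ∧ (¬¬x_1 ∨ ((x_2 ∧ x_1) ∧ (x_2 ∧ x_1)))) ∨ ¬((x_2 ∨ (x_1 → x_1)) ∧ ((x_2 → x_2) ∨ (x_2 → x_1)))) ∧ (((((x_1 ∨ x_1) → (x_1 ∧ x_1)) → ¬(x_1 ∨ x_2)) ∨ (((x_1 ∨ x_2) → (x_2 → x_1)) → (x_2 ∨ (x_2 → x_1)))) ∧ ((((x_1 ∧ x_1) ∧ (x_2 ∧ x_1)) → (x_2 → (x_2 → x_2))) ∨ ¬(x_2 → x_2))) = 1/5 ∧ 1 = 1/5

1/5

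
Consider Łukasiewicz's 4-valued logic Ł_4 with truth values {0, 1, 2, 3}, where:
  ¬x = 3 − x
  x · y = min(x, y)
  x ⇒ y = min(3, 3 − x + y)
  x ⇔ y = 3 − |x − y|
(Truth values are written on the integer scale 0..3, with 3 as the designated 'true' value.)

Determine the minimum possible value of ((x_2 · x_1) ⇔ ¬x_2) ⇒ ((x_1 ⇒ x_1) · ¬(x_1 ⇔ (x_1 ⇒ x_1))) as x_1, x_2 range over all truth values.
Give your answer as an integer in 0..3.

Take x_1 = 3, x_2 = 1:
x_2 · x_1 = 1 · 3 = 1
¬x_2 = ¬1 = 2
(x_2 · x_1) ⇔ ¬x_2 = 1 ⇔ 2 = 2
x_1 ⇒ x_1 = 3 ⇒ 3 = 3
x_1 ⇒ x_1 = 3 ⇒ 3 = 3
x_1 ⇔ (x_1 ⇒ x_1) = 3 ⇔ 3 = 3
¬(x_1 ⇔ (x_1 ⇒ x_1)) = ¬3 = 0
(x_1 ⇒ x_1) · ¬(x_1 ⇔ (x_1 ⇒ x_1)) = 3 · 0 = 0
((x_2 · x_1) ⇔ ¬x_2) ⇒ ((x_1 ⇒ x_1) · ¬(x_1 ⇔ (x_1 ⇒ x_1))) = 2 ⇒ 0 = 1
No assignment yields a value below 1, so this is the minimum.

1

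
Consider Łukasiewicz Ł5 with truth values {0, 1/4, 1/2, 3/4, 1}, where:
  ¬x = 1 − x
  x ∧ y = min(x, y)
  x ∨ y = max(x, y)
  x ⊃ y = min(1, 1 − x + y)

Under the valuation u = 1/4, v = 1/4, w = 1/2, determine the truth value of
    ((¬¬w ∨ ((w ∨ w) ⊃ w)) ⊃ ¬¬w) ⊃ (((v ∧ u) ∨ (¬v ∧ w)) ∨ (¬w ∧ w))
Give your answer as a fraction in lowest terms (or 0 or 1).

¬w = ¬1/2 = 1/2
¬¬w = ¬1/2 = 1/2
w ∨ w = 1/2 ∨ 1/2 = 1/2
(w ∨ w) ⊃ w = 1/2 ⊃ 1/2 = 1
¬¬w ∨ ((w ∨ w) ⊃ w) = 1/2 ∨ 1 = 1
¬w = ¬1/2 = 1/2
¬¬w = ¬1/2 = 1/2
(¬¬w ∨ ((w ∨ w) ⊃ w)) ⊃ ¬¬w = 1 ⊃ 1/2 = 1/2
v ∧ u = 1/4 ∧ 1/4 = 1/4
¬v = ¬1/4 = 3/4
¬v ∧ w = 3/4 ∧ 1/2 = 1/2
(v ∧ u) ∨ (¬v ∧ w) = 1/4 ∨ 1/2 = 1/2
¬w = ¬1/2 = 1/2
¬w ∧ w = 1/2 ∧ 1/2 = 1/2
((v ∧ u) ∨ (¬v ∧ w)) ∨ (¬w ∧ w) = 1/2 ∨ 1/2 = 1/2
((¬¬w ∨ ((w ∨ w) ⊃ w)) ⊃ ¬¬w) ⊃ (((v ∧ u) ∨ (¬v ∧ w)) ∨ (¬w ∧ w)) = 1/2 ⊃ 1/2 = 1

1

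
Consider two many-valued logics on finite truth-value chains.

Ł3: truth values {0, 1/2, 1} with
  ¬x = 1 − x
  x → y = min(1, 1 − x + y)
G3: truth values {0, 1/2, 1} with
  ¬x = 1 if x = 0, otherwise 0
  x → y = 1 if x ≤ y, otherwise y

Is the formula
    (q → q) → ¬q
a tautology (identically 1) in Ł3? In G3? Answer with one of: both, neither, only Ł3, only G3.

In Ł3: at q = 1/2 the value is 1/2 — not a tautology.
In G3: at q = 1/2 the value is 0 — not a tautology.

neither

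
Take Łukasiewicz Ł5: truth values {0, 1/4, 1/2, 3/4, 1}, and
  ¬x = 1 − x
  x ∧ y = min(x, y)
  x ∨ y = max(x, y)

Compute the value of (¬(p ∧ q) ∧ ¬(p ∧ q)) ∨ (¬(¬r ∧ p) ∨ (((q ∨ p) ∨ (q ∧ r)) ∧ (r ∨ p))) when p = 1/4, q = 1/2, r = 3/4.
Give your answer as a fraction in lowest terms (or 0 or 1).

3/4

p ∧ q = 1/4 ∧ 1/2 = 1/4
¬(p ∧ q) = ¬1/4 = 3/4
p ∧ q = 1/4 ∧ 1/2 = 1/4
¬(p ∧ q) = ¬1/4 = 3/4
¬(p ∧ q) ∧ ¬(p ∧ q) = 3/4 ∧ 3/4 = 3/4
¬r = ¬3/4 = 1/4
¬r ∧ p = 1/4 ∧ 1/4 = 1/4
¬(¬r ∧ p) = ¬1/4 = 3/4
q ∨ p = 1/2 ∨ 1/4 = 1/2
q ∧ r = 1/2 ∧ 3/4 = 1/2
(q ∨ p) ∨ (q ∧ r) = 1/2 ∨ 1/2 = 1/2
r ∨ p = 3/4 ∨ 1/4 = 3/4
((q ∨ p) ∨ (q ∧ r)) ∧ (r ∨ p) = 1/2 ∧ 3/4 = 1/2
¬(¬r ∧ p) ∨ (((q ∨ p) ∨ (q ∧ r)) ∧ (r ∨ p)) = 3/4 ∨ 1/2 = 3/4
(¬(p ∧ q) ∧ ¬(p ∧ q)) ∨ (¬(¬r ∧ p) ∨ (((q ∨ p) ∨ (q ∧ r)) ∧ (r ∨ p))) = 3/4 ∨ 3/4 = 3/4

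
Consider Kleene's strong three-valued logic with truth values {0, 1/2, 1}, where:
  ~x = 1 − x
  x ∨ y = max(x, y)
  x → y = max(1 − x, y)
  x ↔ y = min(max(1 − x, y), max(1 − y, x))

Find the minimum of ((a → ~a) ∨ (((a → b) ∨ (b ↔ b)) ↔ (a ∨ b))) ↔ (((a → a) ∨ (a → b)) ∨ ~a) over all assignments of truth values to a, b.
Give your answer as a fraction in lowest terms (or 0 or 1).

1/2

Take a = 1/2, b = 0:
~a = ~1/2 = 1/2
a → ~a = 1/2 → 1/2 = 1/2
a → b = 1/2 → 0 = 1/2
b ↔ b = 0 ↔ 0 = 1
(a → b) ∨ (b ↔ b) = 1/2 ∨ 1 = 1
a ∨ b = 1/2 ∨ 0 = 1/2
((a → b) ∨ (b ↔ b)) ↔ (a ∨ b) = 1 ↔ 1/2 = 1/2
(a → ~a) ∨ (((a → b) ∨ (b ↔ b)) ↔ (a ∨ b)) = 1/2 ∨ 1/2 = 1/2
a → a = 1/2 → 1/2 = 1/2
a → b = 1/2 → 0 = 1/2
(a → a) ∨ (a → b) = 1/2 ∨ 1/2 = 1/2
~a = ~1/2 = 1/2
((a → a) ∨ (a → b)) ∨ ~a = 1/2 ∨ 1/2 = 1/2
((a → ~a) ∨ (((a → b) ∨ (b ↔ b)) ↔ (a ∨ b))) ↔ (((a → a) ∨ (a → b)) ∨ ~a) = 1/2 ↔ 1/2 = 1/2
No assignment yields a value below 1/2, so this is the minimum.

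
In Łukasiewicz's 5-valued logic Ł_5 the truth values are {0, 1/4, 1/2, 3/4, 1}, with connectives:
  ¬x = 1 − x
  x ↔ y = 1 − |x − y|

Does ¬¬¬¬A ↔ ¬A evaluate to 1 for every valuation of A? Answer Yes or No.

No

Counterexample: take A = 0.
¬A = ¬0 = 1
¬¬A = ¬1 = 0
¬¬¬A = ¬0 = 1
¬¬¬¬A = ¬1 = 0
¬¬¬¬A ↔ ¬A = 0 ↔ 1 = 0
This gives 0 ≠ 1.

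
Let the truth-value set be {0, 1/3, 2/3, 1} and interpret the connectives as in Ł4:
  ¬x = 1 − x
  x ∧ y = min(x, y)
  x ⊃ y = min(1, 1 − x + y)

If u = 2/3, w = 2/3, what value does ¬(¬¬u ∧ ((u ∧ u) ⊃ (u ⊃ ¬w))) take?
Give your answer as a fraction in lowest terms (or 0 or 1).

1/3

¬u = ¬2/3 = 1/3
¬¬u = ¬1/3 = 2/3
u ∧ u = 2/3 ∧ 2/3 = 2/3
¬w = ¬2/3 = 1/3
u ⊃ ¬w = 2/3 ⊃ 1/3 = 2/3
(u ∧ u) ⊃ (u ⊃ ¬w) = 2/3 ⊃ 2/3 = 1
¬¬u ∧ ((u ∧ u) ⊃ (u ⊃ ¬w)) = 2/3 ∧ 1 = 2/3
¬(¬¬u ∧ ((u ∧ u) ⊃ (u ⊃ ¬w))) = ¬2/3 = 1/3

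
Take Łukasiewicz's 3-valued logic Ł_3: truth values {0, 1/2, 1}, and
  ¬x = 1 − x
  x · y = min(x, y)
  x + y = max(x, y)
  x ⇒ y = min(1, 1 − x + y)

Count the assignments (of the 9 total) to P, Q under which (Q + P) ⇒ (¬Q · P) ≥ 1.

P = 0, Q = 0 ↦ 1  ≥
P = 0, Q = 1/2 ↦ 1/2  <
P = 0, Q = 1 ↦ 0  <
P = 1/2, Q = 0 ↦ 1  ≥
P = 1/2, Q = 1/2 ↦ 1  ≥
P = 1/2, Q = 1 ↦ 0  <
P = 1, Q = 0 ↦ 1  ≥
P = 1, Q = 1/2 ↦ 1/2  <
P = 1, Q = 1 ↦ 0  <
So 4 of the 9 assignments meet the threshold.

4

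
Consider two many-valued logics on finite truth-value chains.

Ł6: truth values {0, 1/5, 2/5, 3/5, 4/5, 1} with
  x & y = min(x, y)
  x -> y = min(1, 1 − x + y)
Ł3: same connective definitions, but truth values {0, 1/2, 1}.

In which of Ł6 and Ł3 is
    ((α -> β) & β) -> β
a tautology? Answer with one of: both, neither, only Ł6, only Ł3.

In Ł6: every assignment gives 1 — tautology.
In Ł3: every assignment gives 1 — tautology.

both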